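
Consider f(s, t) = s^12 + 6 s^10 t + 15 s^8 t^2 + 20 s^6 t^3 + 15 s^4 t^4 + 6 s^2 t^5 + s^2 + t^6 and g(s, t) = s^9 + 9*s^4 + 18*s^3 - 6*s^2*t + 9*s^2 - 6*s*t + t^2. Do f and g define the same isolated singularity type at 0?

No.

The Hessian of f at 0 has rank 1. Corank 1: A-series; mu = 5 gives A_5. The Hessian of g at 0 has rank 1. Corank 1: A-series; mu = 8 gives A_8. f is A_5 but g is A_8, hence not right-equivalent.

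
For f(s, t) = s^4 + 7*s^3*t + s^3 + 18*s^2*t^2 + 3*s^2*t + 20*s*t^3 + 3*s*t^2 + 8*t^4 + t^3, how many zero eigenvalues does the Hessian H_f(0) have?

Hessian at 0 has rank 0.

2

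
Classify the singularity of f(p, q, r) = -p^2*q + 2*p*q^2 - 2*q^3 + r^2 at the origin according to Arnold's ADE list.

D_{4}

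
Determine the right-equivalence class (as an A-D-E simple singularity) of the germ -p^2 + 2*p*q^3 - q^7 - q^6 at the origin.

A_{6}

The Hessian of f at 0 has rank 1. Corank 1: A-series; mu = 6 gives A_6.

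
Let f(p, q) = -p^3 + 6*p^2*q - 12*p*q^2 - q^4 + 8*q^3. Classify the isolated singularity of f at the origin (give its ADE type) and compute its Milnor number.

Type E6, Milnor number mu = 6.

The Hessian of f at 0 is [[0, 0], [0, 0]] with rank 0, so corank 2. A Groebner basis of the Jacobian ideal J(f) in C{p,q} is {q^3, p^2 - 4*p*q + 4*q^2}; counting standard monomials gives mu = 6. Corank 2; j^3 = -(p - 2*q)^3 is a perfect cube, so E-series; the 4-jet and mu = 6 give E_6.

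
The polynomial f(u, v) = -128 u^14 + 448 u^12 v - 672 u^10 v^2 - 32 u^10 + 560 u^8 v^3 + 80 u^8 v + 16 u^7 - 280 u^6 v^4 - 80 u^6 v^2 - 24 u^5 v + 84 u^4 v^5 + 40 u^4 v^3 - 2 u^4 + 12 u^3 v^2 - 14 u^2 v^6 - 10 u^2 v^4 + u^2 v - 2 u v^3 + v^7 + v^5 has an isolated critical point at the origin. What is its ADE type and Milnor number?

Type D8, Milnor number mu = 8.

The Hessian of f at 0 has rank 0. Corank 2; j^3 = u^2*v has shape L^2 M (L != M), so D-series; mu = 8 gives D_8.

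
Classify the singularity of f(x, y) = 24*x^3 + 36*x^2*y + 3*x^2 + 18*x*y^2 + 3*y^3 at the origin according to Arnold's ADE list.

A_{2}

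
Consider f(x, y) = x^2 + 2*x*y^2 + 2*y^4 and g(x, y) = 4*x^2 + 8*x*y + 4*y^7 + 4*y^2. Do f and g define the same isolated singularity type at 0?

No.

The Hessian of f at 0 is [[2, 0], [0, 0]] with rank 1, so corank 1. A Groebner basis of the Jacobian ideal J(f) in C{x,y} is {x^2, x*y, x + y^2}; counting standard monomials gives mu = 3. Corank 1: A-series; mu = 3 gives A_3. The Hessian of g at 0 is [[8, 8], [8, 8]] with rank 1, so corank 1. A Groebner basis of the Jacobian ideal J(g) in C{x,y} is {y^6, x + y}; counting standard monomials gives mu = 6. Corank 1: A-series; mu = 6 gives A_6. f is A_3 but g is A_6, hence not right-equivalent.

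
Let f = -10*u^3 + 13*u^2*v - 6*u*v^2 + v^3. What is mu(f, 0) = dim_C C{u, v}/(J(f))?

4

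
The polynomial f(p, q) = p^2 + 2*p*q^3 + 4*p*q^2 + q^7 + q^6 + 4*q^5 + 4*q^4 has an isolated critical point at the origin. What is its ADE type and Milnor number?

Type A6, Milnor number mu = 6.

The Hessian of f at 0 has rank 1. Corank 1: A-series; mu = 6 gives A_6.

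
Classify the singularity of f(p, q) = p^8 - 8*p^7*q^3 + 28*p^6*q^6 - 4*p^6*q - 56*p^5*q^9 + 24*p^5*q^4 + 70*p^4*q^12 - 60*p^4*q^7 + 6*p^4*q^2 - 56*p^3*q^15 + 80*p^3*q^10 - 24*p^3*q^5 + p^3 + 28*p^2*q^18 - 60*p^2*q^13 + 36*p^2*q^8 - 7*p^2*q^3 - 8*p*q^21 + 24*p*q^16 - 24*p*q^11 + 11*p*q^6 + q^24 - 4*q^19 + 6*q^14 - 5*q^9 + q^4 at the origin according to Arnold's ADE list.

E_6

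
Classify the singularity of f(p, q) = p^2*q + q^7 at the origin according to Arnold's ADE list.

The Hessian of f at 0 is [[0, 0], [0, 0]] with rank 0, so corank 2. A Groebner basis of the Jacobian ideal J(f) in C{p,q} is {p^2/7 + q^6, p^3, p*q}; counting standard monomials gives mu = 8. Corank 2; j^3 = p^2*q has shape L^2 M (L != M), so D-series; mu = 8 gives D_8.

D8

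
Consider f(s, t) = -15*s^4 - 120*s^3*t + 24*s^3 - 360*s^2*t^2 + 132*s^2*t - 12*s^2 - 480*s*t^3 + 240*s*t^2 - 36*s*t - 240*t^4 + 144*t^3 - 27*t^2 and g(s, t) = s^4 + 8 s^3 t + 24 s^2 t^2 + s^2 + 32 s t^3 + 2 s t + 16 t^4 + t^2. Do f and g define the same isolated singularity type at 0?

The Hessian of f at 0 is [[-24, -36], [-36, -54]] with rank 1, so corank 1. A Groebner basis of the Jacobian ideal J(f) in C{s,t} is {s^2 - 9*s - 27*t/2, s*t + 6*s + 9*t, -4*s + t^2 - 6*t}; counting standard monomials gives mu = 3. Corank 1: A-series; mu = 3 gives A_3. The Hessian of g at 0 is [[2, 2], [2, 2]] with rank 1, so corank 1. A Groebner basis of the Jacobian ideal J(g) in C{s,t} is {t^3, s + t}; counting standard monomials gives mu = 3. Corank 1: A-series; mu = 3 gives A_3. Both have type A_3, hence right-equivalent.

Yes.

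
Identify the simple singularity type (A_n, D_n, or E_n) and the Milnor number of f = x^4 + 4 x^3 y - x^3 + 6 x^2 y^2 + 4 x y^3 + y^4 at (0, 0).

The Hessian of f at 0 is [[0, 0], [0, 0]] with rank 0, so corank 2. A Groebner basis of the Jacobian ideal J(f) in C{x,y} is {y^4, x*y^2 + y^3/3, x^2}; counting standard monomials gives mu = 6. Corank 2; j^3 = -x^3 is a perfect cube, so E-series; the 4-jet and mu = 6 give E_6.

Type E6, Milnor number mu = 6.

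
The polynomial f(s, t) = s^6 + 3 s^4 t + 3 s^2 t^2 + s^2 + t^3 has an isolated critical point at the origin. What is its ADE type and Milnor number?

Type A_{2}, Milnor number mu = 2.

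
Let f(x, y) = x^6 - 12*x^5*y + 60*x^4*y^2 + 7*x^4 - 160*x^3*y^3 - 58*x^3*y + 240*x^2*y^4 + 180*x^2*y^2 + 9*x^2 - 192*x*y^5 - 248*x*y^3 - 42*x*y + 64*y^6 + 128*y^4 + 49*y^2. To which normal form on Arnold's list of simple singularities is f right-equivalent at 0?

A_3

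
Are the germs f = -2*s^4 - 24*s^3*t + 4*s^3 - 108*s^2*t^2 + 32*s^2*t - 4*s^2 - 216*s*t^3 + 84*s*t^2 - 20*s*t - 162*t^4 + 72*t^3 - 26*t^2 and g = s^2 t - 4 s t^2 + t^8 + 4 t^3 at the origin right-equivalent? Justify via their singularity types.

The Hessian of f at 0 has rank 2. Corank 0: nondegenerate Morse point, so A_1. The Hessian of g at 0 has rank 0. Corank 2; j^3 = t*(s - 2*t)^2 has shape L^2 M (L != M), so D-series; mu = 9 gives D_9. f is A_1 but g is D_9, hence not right-equivalent.

No.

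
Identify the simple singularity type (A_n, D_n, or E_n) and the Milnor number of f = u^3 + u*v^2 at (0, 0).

Type D_4, Milnor number mu = 4.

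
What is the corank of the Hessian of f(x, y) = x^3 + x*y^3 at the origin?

2

Hessian at 0 has rank 0.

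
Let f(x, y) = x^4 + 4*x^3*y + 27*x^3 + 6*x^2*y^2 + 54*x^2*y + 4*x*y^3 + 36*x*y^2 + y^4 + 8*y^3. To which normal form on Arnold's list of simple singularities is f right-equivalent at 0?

The Hessian of f at 0 is [[0, 0], [0, 0]] with rank 0, so corank 2. A Groebner basis of the Jacobian ideal J(f) in C{x,y} is {y^4, x*y^2 + 7*y^3/9, x^2 + 4*x*y/3 + 4*y^2/9}; counting standard monomials gives mu = 6. Corank 2; j^3 = (3*x + 2*y)^3 is a perfect cube, so E-series; the 4-jet and mu = 6 give E_6.

E_6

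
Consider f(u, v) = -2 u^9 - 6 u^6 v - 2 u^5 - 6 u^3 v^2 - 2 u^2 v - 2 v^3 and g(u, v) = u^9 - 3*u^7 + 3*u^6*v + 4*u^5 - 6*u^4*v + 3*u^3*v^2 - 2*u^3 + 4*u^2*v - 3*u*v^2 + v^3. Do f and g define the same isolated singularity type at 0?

Yes.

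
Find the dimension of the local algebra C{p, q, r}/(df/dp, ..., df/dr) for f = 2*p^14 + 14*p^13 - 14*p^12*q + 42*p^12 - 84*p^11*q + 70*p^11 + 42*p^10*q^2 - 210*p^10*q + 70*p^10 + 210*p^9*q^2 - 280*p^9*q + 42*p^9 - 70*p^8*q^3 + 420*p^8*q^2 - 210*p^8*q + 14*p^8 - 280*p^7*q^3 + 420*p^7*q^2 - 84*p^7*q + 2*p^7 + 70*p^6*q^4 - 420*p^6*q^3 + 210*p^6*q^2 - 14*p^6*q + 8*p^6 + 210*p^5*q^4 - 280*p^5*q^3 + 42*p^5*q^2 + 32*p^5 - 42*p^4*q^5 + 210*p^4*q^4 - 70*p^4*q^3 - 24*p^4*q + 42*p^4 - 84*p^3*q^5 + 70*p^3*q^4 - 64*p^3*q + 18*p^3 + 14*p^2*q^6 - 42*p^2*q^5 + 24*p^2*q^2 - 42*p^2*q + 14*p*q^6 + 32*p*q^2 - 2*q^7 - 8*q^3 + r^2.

8

The Hessian of f at 0 has rank 1. Corank 2; j^3 = 2*(p - q)*(3*p - 2*q)^2 has shape L^2 M (L != M), so D-series; mu = 8 gives D_8.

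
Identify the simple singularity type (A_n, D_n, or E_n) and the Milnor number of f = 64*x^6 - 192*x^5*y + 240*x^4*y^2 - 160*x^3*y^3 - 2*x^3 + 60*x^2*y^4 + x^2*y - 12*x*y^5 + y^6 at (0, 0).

The Hessian of f at 0 has rank 0. Corank 2; j^3 = -x^2*(2*x - y) has shape L^2 M (L != M), so D-series; mu = 7 gives D_7.

Type D_7, Milnor number mu = 7.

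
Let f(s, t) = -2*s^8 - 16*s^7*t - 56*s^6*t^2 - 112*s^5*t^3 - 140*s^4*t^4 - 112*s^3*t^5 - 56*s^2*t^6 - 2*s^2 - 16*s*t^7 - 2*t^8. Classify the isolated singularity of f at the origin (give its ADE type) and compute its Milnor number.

Type A_{7}, Milnor number mu = 7.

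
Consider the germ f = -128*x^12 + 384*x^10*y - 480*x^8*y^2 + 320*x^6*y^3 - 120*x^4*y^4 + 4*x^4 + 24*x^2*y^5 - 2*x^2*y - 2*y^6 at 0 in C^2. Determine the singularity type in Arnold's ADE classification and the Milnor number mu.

Type D_7, Milnor number mu = 7.

The Hessian of f at 0 has rank 0. Corank 2; j^3 = -2*x^2*y has shape L^2 M (L != M), so D-series; mu = 7 gives D_7.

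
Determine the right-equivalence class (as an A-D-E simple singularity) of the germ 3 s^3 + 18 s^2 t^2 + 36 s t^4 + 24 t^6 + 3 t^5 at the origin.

E_8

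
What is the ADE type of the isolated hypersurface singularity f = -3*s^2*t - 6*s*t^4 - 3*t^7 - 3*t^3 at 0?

D4

The Hessian of f at 0 is [[0, 0], [0, 0]] with rank 0, so corank 2. A Groebner basis of the Jacobian ideal J(f) in C{s,t} is {t^3, s^2 + 3*t^2, s*t}; counting standard monomials gives mu = 4. Corank 2; j^3 = -3*t*(s^2 + t^2) splits into three distinct lines over C (the quadratic factor has nonzero discriminant), so D_4.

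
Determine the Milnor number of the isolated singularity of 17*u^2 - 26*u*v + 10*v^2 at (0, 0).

1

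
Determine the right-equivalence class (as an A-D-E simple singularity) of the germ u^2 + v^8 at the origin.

A_7

The Hessian of f at 0 is [[2, 0], [0, 0]] with rank 1, so corank 1. A Groebner basis of the Jacobian ideal J(f) in C{u,v} is {v^7, u}; counting standard monomials gives mu = 7. Corank 1: A-series; mu = 7 gives A_7.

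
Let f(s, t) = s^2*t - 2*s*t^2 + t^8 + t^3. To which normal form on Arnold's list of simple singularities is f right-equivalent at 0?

The Hessian of f at 0 is [[0, 0], [0, 0]] with rank 0, so corank 2. A Groebner basis of the Jacobian ideal J(f) in C{s,t} is {s^2/8 + t^7 - t^2/8, s^3 - t^3, s*t - t^2}; counting standard monomials gives mu = 9. Corank 2; j^3 = t*(s - t)^2 has shape L^2 M (L != M), so D-series; mu = 9 gives D_9.

D9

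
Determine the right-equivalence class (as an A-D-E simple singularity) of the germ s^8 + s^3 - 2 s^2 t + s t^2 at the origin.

D_{9}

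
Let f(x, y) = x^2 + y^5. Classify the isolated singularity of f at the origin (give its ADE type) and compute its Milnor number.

Type A_4, Milnor number mu = 4.

The Hessian of f at 0 has rank 1. Corank 1: A-series; mu = 4 gives A_4.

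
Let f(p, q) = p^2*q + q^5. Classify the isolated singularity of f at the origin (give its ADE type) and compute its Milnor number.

Type D_6, Milnor number mu = 6.

The Hessian of f at 0 has rank 0. Corank 2; j^3 = p^2*q has shape L^2 M (L != M), so D-series; mu = 6 gives D_6.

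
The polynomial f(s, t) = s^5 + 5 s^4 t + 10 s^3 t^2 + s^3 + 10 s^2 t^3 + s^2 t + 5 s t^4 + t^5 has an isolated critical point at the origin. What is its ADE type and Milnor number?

Type D_6, Milnor number mu = 6.

The Hessian of f at 0 has rank 0. Corank 2; j^3 = s^2*(s + t) has shape L^2 M (L != M), so D-series; mu = 6 gives D_6.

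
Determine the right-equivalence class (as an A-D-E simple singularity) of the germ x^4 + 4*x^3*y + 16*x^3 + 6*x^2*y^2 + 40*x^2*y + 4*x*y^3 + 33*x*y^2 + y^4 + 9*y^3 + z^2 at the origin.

The Hessian of f at 0 has rank 1. Corank 2; j^3 = (x + y)*(4*x + 3*y)^2 has shape L^2 M (L != M), so D-series; mu = 5 gives D_5.

D_{5}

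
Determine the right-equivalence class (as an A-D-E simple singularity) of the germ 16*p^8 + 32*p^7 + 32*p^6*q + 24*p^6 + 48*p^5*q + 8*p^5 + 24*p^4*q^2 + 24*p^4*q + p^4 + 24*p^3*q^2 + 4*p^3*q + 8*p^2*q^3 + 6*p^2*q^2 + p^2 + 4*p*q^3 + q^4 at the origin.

A3

The Hessian of f at 0 has rank 1. Corank 1: A-series; mu = 3 gives A_3.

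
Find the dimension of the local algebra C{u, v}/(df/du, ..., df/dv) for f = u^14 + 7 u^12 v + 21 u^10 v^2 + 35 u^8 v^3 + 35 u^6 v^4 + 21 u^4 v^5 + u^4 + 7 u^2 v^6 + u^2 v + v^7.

The Hessian of f at 0 is [[0, 0], [0, 0]] with rank 0, so corank 2. A Groebner basis of the Jacobian ideal J(f) in C{u,v} is {u^2/7 + v^6, u^3, u*v}; counting standard monomials gives mu = 8. Corank 2; j^3 = u^2*v has shape L^2 M (L != M), so D-series; mu = 8 gives D_8.

8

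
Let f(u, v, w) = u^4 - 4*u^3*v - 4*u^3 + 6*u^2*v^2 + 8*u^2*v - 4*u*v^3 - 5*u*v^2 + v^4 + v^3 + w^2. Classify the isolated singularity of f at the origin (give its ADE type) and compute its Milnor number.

Type D_{5}, Milnor number mu = 5.

The Hessian of f at 0 is [[0, 0, 0], [0, 0, 0], [0, 0, 2]] with rank 1, so corank 2. A Groebner basis of the Jacobian ideal J(f) in C{u,v,w} is {u*v^2 + 2*u*v - v^2, 4*u*v + v^3 - 2*v^2, u^2 - 3*u*v/2 + v^2/2, w}; counting standard monomials gives mu = 5. Corank 2; j^3 = -(u - v)*(2*u - v)^2 has shape L^2 M (L != M), so D-series; mu = 5 gives D_5.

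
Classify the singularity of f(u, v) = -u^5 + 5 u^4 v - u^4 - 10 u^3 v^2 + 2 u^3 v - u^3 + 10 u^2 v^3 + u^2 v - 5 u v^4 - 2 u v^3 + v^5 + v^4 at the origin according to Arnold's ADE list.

D5

The Hessian of f at 0 is [[0, 0], [0, 0]] with rank 0, so corank 2. A Groebner basis of the Jacobian ideal J(f) in C{u,v} is {u*v^2, u*v/5 + v^3, u^2 - 4*u*v/5}; counting standard monomials gives mu = 5. Corank 2; j^3 = -u^2*(u - v) has shape L^2 M (L != M), so D-series; mu = 5 gives D_5.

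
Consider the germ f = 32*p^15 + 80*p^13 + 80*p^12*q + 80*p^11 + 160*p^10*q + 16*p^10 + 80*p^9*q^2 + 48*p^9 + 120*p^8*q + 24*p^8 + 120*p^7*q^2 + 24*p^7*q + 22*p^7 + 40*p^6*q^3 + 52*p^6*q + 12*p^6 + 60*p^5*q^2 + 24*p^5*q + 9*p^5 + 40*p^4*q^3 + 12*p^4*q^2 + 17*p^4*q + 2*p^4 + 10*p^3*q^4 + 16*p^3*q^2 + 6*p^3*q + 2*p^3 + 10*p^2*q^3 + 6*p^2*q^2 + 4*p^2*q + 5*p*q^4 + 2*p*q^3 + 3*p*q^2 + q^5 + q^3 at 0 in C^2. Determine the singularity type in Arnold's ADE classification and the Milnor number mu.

Type D4, Milnor number mu = 4.

The Hessian of f at 0 has rank 0. Corank 2; j^3 = (p + q)*(2*p^2 + 2*p*q + q^2) splits into three distinct lines over C (the quadratic factor has nonzero discriminant), so D_4.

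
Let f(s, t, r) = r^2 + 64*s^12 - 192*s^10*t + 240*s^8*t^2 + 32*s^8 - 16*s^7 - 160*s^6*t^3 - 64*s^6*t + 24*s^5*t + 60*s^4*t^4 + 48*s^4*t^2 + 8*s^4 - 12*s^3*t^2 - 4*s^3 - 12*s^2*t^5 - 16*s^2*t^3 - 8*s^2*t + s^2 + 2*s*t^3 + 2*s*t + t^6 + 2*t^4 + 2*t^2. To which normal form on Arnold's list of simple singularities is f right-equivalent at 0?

The Hessian of f at 0 has rank 3. Corank 0: nondegenerate Morse point, so A_1.

A_{1}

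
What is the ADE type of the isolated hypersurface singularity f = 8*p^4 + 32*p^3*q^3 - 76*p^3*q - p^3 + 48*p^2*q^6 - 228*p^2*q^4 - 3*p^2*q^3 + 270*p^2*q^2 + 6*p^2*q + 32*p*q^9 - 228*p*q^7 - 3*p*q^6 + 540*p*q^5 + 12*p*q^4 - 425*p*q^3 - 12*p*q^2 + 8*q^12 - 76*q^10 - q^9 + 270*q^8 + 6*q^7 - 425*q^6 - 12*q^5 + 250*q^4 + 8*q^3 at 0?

E_{7}

The Hessian of f at 0 has rank 0. Corank 2; j^3 = -(p - 2*q)^3 is a perfect cube, so E-series; the 4-jet and mu = 7 give E_7.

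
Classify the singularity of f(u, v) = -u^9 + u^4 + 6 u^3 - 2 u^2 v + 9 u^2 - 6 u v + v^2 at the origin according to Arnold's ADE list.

The Hessian of f at 0 has rank 1. Corank 1: A-series; mu = 8 gives A_8.

A_{8}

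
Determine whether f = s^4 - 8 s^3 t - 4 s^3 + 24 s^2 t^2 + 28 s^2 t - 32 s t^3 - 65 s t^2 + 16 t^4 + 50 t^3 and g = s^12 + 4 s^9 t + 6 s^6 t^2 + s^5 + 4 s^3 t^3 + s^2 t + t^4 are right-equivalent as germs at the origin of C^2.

Yes.

The Hessian of f at 0 has rank 0. Corank 2; j^3 = -(s - 2*t)*(2*s - 5*t)^2 has shape L^2 M (L != M), so D-series; mu = 5 gives D_5. The Hessian of g at 0 has rank 0. Corank 2; j^3 = s^2*t has shape L^2 M (L != M), so D-series; mu = 5 gives D_5. Both have type D_5, hence right-equivalent.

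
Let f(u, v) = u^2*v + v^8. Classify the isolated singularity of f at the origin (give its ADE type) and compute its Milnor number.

The Hessian of f at 0 is [[0, 0], [0, 0]] with rank 0, so corank 2. A Groebner basis of the Jacobian ideal J(f) in C{u,v} is {u^2/8 + v^7, u^3, u*v}; counting standard monomials gives mu = 9. Corank 2; j^3 = u^2*v has shape L^2 M (L != M), so D-series; mu = 9 gives D_9.

Type D_{9}, Milnor number mu = 9.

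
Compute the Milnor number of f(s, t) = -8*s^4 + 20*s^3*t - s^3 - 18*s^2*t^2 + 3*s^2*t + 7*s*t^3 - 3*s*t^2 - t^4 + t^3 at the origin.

7

The Hessian of f at 0 is [[0, 0], [0, 0]] with rank 0, so corank 2. A Groebner basis of the Jacobian ideal J(f) in C{s,t} is {3*s^2/4 - 3*s*t/2 + t^4 + t^3/4 + 3*t^2/4, s^3 + 9*s^2/4 - 9*s*t/2 - t^3/4 + 9*t^2/4, s^2*t + 7*s^2/4 - 7*s*t/2 - 5*t^3/12 + 7*t^2/4, s^2 + s*t^2 - 2*s*t - 2*t^3/3 + t^2}; counting standard monomials gives mu = 7. Corank 2; j^3 = -(s - t)^3 is a perfect cube, so E-series; the 4-jet and mu = 7 give E_7.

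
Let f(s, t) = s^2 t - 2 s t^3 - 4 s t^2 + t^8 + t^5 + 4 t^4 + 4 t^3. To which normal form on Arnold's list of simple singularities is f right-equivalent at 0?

D9

The Hessian of f at 0 has rank 0. Corank 2; j^3 = t*(s - 2*t)^2 has shape L^2 M (L != M), so D-series; mu = 9 gives D_9.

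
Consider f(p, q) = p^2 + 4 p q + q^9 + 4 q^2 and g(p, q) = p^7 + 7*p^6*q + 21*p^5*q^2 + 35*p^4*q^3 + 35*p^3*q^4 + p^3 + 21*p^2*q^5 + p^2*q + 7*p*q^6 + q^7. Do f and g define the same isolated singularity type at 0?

The Hessian of f at 0 has rank 1. Corank 1: A-series; mu = 8 gives A_8. The Hessian of g at 0 has rank 0. Corank 2; j^3 = p^2*(p + q) has shape L^2 M (L != M), so D-series; mu = 8 gives D_8. f is A_8 but g is D_8, hence not right-equivalent.

No.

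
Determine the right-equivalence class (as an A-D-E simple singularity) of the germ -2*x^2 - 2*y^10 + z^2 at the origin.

The Hessian of f at 0 has rank 2. Corank 1: A-series; mu = 9 gives A_9.

A9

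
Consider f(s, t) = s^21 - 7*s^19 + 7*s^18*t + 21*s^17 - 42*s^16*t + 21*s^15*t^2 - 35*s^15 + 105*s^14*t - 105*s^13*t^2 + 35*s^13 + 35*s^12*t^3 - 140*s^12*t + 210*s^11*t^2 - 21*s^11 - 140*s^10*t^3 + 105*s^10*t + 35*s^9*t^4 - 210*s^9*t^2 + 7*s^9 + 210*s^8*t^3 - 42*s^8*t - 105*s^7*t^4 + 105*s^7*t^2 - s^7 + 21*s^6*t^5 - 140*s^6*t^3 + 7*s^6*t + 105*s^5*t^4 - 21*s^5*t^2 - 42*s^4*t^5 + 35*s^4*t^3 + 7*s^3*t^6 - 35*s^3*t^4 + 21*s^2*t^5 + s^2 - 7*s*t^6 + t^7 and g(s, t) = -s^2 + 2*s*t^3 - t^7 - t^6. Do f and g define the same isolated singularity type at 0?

Yes.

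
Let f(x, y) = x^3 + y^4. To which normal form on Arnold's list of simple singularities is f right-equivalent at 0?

E_6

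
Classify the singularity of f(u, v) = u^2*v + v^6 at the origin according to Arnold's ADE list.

D7

The Hessian of f at 0 has rank 0. Corank 2; j^3 = u^2*v has shape L^2 M (L != M), so D-series; mu = 7 gives D_7.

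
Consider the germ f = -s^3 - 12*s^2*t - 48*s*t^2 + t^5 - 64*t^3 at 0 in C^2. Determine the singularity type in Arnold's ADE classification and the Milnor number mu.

Type E_8, Milnor number mu = 8.

The Hessian of f at 0 is [[0, 0], [0, 0]] with rank 0, so corank 2. A Groebner basis of the Jacobian ideal J(f) in C{s,t} is {t^4, s^2 + 8*s*t + 16*t^2}; counting standard monomials gives mu = 8. Corank 2; j^3 = -(s + 4*t)^3 is a perfect cube, so E-series; the 5-jet and mu = 8 give E_8.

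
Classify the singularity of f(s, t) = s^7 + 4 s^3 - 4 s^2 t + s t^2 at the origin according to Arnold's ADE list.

D8

The Hessian of f at 0 is [[0, 0], [0, 0]] with rank 0, so corank 2. A Groebner basis of the Jacobian ideal J(f) in C{s,t} is {-128*s*t/7 + t^6 + 64*t^2/7, s*t^2 - t^3/2, s^2 - s*t/2}; counting standard monomials gives mu = 8. Corank 2; j^3 = s*(2*s - t)^2 has shape L^2 M (L != M), so D-series; mu = 8 gives D_8.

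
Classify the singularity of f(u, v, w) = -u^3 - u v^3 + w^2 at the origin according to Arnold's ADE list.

The Hessian of f at 0 has rank 1. Corank 2; j^3 = -u^3 is a perfect cube, so E-series; the 4-jet and mu = 7 give E_7.

E7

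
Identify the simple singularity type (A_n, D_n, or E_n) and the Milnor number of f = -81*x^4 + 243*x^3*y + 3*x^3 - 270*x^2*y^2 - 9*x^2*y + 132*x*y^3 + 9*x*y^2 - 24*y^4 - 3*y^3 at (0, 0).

The Hessian of f at 0 is [[0, 0], [0, 0]] with rank 0, so corank 2. A Groebner basis of the Jacobian ideal J(f) in C{x,y} is {x^2/3 - 2*x*y/3 + y^4 - y^3/9 + y^2/3, x^3 - 5*x^2/3 + 10*x*y/3 - 4*y^3/9 - 5*y^2/3, x^2*y - 11*x^2/9 + 22*x*y/9 - 16*y^3/27 - 11*y^2/9, -2*x^2/3 + x*y^2 + 4*x*y/3 - 7*y^3/9 - 2*y^2/3}; counting standard monomials gives mu = 7. Corank 2; j^3 = 3*(x - y)^3 is a perfect cube, so E-series; the 4-jet and mu = 7 give E_7.

Type E_7, Milnor number mu = 7.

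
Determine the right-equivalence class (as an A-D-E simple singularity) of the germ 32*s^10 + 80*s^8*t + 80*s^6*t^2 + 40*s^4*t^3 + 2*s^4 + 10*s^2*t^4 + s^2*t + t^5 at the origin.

D6

The Hessian of f at 0 has rank 0. Corank 2; j^3 = s^2*t has shape L^2 M (L != M), so D-series; mu = 6 gives D_6.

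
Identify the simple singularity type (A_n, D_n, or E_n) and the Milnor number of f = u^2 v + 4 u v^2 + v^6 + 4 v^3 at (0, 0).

Type D_7, Milnor number mu = 7.

The Hessian of f at 0 has rank 0. Corank 2; j^3 = v*(u + 2*v)^2 has shape L^2 M (L != M), so D-series; mu = 7 gives D_7.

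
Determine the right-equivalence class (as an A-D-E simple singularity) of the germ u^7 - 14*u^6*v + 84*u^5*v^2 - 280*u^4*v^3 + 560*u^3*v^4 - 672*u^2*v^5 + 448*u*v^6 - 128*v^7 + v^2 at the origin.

The Hessian of f at 0 is [[0, 0], [0, 2]] with rank 1, so corank 1. A Groebner basis of the Jacobian ideal J(f) in C{u,v} is {u^6, v}; counting standard monomials gives mu = 6. Corank 1: A-series; mu = 6 gives A_6.

A_{6}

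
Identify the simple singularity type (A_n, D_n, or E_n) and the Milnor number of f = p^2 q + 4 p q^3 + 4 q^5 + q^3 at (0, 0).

The Hessian of f at 0 has rank 0. Corank 2; j^3 = q*(p^2 + q^2) splits into three distinct lines over C (the quadratic factor has nonzero discriminant), so D_4.

Type D_{4}, Milnor number mu = 4.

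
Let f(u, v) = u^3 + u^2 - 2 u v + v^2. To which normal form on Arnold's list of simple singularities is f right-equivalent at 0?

A2

The Hessian of f at 0 has rank 1. Corank 1: A-series; mu = 2 gives A_2.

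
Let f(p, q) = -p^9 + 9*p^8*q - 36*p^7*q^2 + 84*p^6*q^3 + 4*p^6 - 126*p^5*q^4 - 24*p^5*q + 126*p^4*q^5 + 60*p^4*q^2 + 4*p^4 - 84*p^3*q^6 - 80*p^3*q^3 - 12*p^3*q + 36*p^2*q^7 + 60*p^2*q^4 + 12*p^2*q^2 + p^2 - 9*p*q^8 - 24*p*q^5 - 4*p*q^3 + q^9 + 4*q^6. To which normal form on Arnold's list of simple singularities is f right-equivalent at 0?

A_{8}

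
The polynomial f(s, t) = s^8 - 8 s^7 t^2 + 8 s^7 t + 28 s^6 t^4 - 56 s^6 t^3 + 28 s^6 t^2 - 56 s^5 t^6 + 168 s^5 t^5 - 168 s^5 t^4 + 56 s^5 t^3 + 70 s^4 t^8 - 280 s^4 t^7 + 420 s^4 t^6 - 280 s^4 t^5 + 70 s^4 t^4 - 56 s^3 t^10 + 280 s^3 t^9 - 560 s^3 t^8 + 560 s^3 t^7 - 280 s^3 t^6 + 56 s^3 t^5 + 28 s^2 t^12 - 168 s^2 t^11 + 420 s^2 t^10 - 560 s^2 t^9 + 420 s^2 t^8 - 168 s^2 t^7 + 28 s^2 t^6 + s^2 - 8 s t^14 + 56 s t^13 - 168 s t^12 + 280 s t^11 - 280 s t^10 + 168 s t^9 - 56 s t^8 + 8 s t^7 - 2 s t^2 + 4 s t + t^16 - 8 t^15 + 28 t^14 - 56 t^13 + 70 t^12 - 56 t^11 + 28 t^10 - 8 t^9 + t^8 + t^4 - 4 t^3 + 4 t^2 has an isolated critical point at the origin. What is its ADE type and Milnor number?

Type A_{7}, Milnor number mu = 7.

The Hessian of f at 0 is [[2, 4], [4, 8]] with rank 1, so corank 1. A Groebner basis of the Jacobian ideal J(f) in C{s,t} is {s^4 - 24*s^3 - 112*s^2*t - 176*s^2 - 448*s*t - 192*s - 384*t, s^3*t + 6*s^3 + 24*s^2*t + 32*s^2 + 80*s*t + 32*s + 64*t, -s + t^2 - 2*t}; counting standard monomials gives mu = 7. Corank 1: A-series; mu = 7 gives A_7.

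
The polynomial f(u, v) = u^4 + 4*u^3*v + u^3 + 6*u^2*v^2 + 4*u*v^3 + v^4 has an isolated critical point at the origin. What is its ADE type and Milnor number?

Type E_{6}, Milnor number mu = 6.

The Hessian of f at 0 has rank 0. Corank 2; j^3 = u^3 is a perfect cube, so E-series; the 4-jet and mu = 6 give E_6.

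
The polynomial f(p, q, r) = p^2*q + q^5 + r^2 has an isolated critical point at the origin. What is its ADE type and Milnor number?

Type D_6, Milnor number mu = 6.

The Hessian of f at 0 has rank 1. Corank 2; j^3 = p^2*q has shape L^2 M (L != M), so D-series; mu = 6 gives D_6.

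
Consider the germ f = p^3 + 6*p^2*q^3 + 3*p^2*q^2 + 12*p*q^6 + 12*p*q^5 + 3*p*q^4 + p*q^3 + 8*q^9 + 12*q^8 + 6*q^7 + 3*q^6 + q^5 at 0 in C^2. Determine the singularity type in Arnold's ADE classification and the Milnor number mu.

Type E_{7}, Milnor number mu = 7.

The Hessian of f at 0 has rank 0. Corank 2; j^3 = p^3 is a perfect cube, so E-series; the 4-jet and mu = 7 give E_7.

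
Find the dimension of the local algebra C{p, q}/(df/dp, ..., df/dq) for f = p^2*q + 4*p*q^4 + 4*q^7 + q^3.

The Hessian of f at 0 is [[0, 0], [0, 0]] with rank 0, so corank 2. A Groebner basis of the Jacobian ideal J(f) in C{p,q} is {q^3, p^2 + 3*q^2, p*q}; counting standard monomials gives mu = 4. Corank 2; j^3 = q*(p^2 + q^2) splits into three distinct lines over C (the quadratic factor has nonzero discriminant), so D_4.

4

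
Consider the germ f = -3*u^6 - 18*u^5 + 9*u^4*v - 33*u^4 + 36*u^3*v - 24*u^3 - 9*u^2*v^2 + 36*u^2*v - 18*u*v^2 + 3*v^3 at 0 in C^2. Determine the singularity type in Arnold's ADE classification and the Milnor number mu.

The Hessian of f at 0 has rank 0. Corank 2; j^3 = -3*(2*u - v)^3 is a perfect cube, so E-series; the 4-jet and mu = 6 give E_6.

Type E_{6}, Milnor number mu = 6.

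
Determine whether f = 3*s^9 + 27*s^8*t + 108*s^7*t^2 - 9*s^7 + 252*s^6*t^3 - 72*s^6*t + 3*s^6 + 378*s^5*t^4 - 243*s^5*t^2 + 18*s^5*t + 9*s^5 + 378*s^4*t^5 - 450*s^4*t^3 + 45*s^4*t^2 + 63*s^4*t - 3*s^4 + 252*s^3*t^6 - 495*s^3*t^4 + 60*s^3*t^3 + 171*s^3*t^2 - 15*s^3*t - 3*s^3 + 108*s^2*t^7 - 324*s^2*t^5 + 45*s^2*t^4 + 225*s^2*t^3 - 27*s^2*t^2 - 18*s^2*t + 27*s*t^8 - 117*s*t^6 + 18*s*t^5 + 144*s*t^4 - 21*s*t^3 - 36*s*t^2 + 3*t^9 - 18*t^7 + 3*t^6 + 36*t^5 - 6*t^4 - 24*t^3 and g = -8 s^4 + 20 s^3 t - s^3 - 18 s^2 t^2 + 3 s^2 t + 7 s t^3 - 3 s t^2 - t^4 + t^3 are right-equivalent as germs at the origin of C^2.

The Hessian of f at 0 is [[0, 0], [0, 0]] with rank 0, so corank 2. A Groebner basis of the Jacobian ideal J(f) in C{s,t} is {3*s^2 + 12*s*t + t^4 - t^3 + 12*t^2, s^3 + 18*s^2 + 72*s*t + 2*t^3 + 72*t^2, s^2*t - 7*s^2 - 28*s*t - 5*t^3/3 - 28*t^2, 2*s^2 + s*t^2 + 8*s*t + 4*t^3/3 + 8*t^2}; counting standard monomials gives mu = 7. Corank 2; j^3 = -3*(s + 2*t)^3 is a perfect cube, so E-series; the 4-jet and mu = 7 give E_7. The Hessian of g at 0 is [[0, 0], [0, 0]] with rank 0, so corank 2. A Groebner basis of the Jacobian ideal J(g) in C{s,t} is {3*s^2/4 - 3*s*t/2 + t^4 + t^3/4 + 3*t^2/4, s^3 + 9*s^2/4 - 9*s*t/2 - t^3/4 + 9*t^2/4, s^2*t + 7*s^2/4 - 7*s*t/2 - 5*t^3/12 + 7*t^2/4, s^2 + s*t^2 - 2*s*t - 2*t^3/3 + t^2}; counting standard monomials gives mu = 7. Corank 2; j^3 = -(s - t)^3 is a perfect cube, so E-series; the 4-jet and mu = 7 give E_7. Both have type E_7, hence right-equivalent.

Yes.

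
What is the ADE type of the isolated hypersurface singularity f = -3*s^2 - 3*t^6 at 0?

A5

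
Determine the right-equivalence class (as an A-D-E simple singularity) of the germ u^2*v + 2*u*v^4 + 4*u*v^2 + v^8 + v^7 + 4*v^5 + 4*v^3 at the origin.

The Hessian of f at 0 has rank 0. Corank 2; j^3 = v*(u + 2*v)^2 has shape L^2 M (L != M), so D-series; mu = 9 gives D_9.

D9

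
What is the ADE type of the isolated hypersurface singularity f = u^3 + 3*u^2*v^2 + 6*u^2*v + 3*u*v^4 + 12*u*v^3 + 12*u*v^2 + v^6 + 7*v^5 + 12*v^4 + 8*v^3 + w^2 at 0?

E_8

The Hessian of f at 0 has rank 1. Corank 2; j^3 = (u + 2*v)^3 is a perfect cube, so E-series; the 5-jet and mu = 8 give E_8.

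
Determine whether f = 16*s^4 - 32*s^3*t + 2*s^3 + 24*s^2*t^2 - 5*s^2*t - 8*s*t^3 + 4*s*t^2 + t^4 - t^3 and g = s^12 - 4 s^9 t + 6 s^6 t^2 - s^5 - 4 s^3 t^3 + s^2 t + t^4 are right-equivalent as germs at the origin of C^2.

The Hessian of f at 0 has rank 0. Corank 2; j^3 = (s - t)^2*(2*s - t) has shape L^2 M (L != M), so D-series; mu = 5 gives D_5. The Hessian of g at 0 has rank 0. Corank 2; j^3 = s^2*t has shape L^2 M (L != M), so D-series; mu = 5 gives D_5. Both have type D_5, hence right-equivalent.

Yes.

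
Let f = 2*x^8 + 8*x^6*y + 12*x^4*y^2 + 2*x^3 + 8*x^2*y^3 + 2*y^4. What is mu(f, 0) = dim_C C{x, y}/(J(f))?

The Hessian of f at 0 has rank 0. Corank 2; j^3 = 2*x^3 is a perfect cube, so E-series; the 4-jet and mu = 6 give E_6.

6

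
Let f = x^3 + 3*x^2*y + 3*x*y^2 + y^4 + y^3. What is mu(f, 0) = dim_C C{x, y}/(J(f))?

6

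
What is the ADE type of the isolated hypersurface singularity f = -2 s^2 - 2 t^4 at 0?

The Hessian of f at 0 is [[-4, 0], [0, 0]] with rank 1, so corank 1. A Groebner basis of the Jacobian ideal J(f) in C{s,t} is {t^3, s}; counting standard monomials gives mu = 3. Corank 1: A-series; mu = 3 gives A_3.

A_{3}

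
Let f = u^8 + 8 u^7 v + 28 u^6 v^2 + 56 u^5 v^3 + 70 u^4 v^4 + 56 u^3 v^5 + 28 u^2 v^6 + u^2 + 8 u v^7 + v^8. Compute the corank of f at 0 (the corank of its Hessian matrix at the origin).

Hessian at 0 has rank 1.

1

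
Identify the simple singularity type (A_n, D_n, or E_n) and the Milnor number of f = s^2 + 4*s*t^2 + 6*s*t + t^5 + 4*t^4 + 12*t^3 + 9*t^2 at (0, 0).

The Hessian of f at 0 has rank 1. Corank 1: A-series; mu = 4 gives A_4.

Type A_4, Milnor number mu = 4.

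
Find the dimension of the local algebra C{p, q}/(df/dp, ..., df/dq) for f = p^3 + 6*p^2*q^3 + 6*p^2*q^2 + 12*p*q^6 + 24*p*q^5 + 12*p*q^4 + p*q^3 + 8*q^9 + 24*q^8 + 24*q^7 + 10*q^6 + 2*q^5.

7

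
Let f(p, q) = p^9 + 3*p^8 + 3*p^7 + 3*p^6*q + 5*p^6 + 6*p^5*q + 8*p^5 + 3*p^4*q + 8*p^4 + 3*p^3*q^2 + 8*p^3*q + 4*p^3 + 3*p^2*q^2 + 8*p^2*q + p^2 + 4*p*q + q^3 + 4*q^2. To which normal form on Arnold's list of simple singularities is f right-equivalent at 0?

The Hessian of f at 0 is [[2, 4], [4, 8]] with rank 1, so corank 1. A Groebner basis of the Jacobian ideal J(f) in C{p,q} is {q^2, p + 2*q}; counting standard monomials gives mu = 2. Corank 1: A-series; mu = 2 gives A_2.

A_2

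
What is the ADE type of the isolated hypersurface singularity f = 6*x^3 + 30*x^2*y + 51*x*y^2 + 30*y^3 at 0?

The Hessian of f at 0 has rank 0. Corank 2; j^3 = 3*(x + 2*y)*(2*x^2 + 6*x*y + 5*y^2) splits into three distinct lines over C (the quadratic factor has nonzero discriminant), so D_4.

D_4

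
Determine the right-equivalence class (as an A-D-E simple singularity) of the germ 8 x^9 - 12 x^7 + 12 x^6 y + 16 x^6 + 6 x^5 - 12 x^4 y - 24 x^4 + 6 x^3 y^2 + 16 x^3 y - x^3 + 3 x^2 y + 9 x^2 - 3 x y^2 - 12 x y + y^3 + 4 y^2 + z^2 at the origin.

The Hessian of f at 0 has rank 2. Corank 1: A-series; mu = 2 gives A_2.

A2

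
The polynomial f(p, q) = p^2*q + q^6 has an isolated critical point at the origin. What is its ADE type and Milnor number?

Type D_{7}, Milnor number mu = 7.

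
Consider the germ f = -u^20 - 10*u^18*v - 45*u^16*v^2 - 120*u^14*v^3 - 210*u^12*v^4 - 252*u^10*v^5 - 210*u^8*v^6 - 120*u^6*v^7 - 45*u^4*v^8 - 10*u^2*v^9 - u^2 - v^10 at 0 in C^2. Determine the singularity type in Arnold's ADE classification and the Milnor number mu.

Type A_{9}, Milnor number mu = 9.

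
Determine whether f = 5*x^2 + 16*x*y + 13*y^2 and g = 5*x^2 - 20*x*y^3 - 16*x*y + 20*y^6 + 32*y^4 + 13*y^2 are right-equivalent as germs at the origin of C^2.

The Hessian of f at 0 has rank 2. Corank 0: nondegenerate Morse point, so A_1. The Hessian of g at 0 has rank 2. Corank 0: nondegenerate Morse point, so A_1. Both have type A_1, hence right-equivalent.

Yes.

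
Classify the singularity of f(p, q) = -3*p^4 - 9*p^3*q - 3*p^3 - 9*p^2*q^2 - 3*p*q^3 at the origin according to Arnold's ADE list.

The Hessian of f at 0 is [[0, 0], [0, 0]] with rank 0, so corank 2. A Groebner basis of the Jacobian ideal J(f) in C{p,q} is {3*p^2 + q^4 + q^3, p^3, p^2*q - p^2 - q^3/3, 2*p^2 + p*q^2 + 2*q^3/3}; counting standard monomials gives mu = 7. Corank 2; j^3 = -3*p^3 is a perfect cube, so E-series; the 4-jet and mu = 7 give E_7.

E_7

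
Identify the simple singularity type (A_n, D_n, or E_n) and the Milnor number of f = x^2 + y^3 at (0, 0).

The Hessian of f at 0 has rank 1. Corank 1: A-series; mu = 2 gives A_2.

Type A_{2}, Milnor number mu = 2.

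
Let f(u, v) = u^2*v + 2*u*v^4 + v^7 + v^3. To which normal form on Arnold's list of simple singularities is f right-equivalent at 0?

D4

The Hessian of f at 0 has rank 0. Corank 2; j^3 = v*(u^2 + v^2) splits into three distinct lines over C (the quadratic factor has nonzero discriminant), so D_4.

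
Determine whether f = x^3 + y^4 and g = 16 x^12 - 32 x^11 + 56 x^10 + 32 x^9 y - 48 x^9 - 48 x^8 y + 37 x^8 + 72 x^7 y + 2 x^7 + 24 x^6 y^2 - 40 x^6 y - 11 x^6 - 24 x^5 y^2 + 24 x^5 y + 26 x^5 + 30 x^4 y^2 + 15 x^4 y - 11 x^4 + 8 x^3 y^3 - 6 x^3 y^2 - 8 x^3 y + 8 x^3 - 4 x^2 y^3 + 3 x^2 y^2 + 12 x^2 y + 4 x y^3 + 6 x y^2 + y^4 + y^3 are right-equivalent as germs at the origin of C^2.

The Hessian of f at 0 is [[0, 0], [0, 0]] with rank 0, so corank 2. A Groebner basis of the Jacobian ideal J(f) in C{x,y} is {y^3, x^2}; counting standard monomials gives mu = 6. Corank 2; j^3 = x^3 is a perfect cube, so E-series; the 4-jet and mu = 6 give E_6. The Hessian of g at 0 is [[0, 0], [0, 0]] with rank 0, so corank 2. A Groebner basis of the Jacobian ideal J(g) in C{x,y} is {x^3 - 6*x^2 - 6*x*y - 3*y^2/2, x^2*y + 10*x^2 + 10*x*y + 5*y^2/2, -16*x^2 + x*y^2 - 16*x*y - 4*y^2, 24*x^2 + 24*x*y + y^3 + 6*y^2}; counting standard monomials gives mu = 6. Corank 2; j^3 = (2*x + y)^3 is a perfect cube, so E-series; the 4-jet and mu = 6 give E_6. Both have type E_6, hence right-equivalent.

Yes.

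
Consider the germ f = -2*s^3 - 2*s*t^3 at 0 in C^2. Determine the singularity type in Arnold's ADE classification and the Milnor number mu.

Type E7, Milnor number mu = 7.

The Hessian of f at 0 has rank 0. Corank 2; j^3 = -2*s^3 is a perfect cube, so E-series; the 4-jet and mu = 7 give E_7.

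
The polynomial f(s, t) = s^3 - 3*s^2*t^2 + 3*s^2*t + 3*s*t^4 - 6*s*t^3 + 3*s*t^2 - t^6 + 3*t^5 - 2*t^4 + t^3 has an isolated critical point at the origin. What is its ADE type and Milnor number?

Type E_6, Milnor number mu = 6.

The Hessian of f at 0 has rank 0. Corank 2; j^3 = (s + t)^3 is a perfect cube, so E-series; the 4-jet and mu = 6 give E_6.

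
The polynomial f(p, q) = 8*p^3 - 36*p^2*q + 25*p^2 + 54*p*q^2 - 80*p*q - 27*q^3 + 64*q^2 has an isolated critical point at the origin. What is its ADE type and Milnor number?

Type A2, Milnor number mu = 2.

The Hessian of f at 0 has rank 1. Corank 1: A-series; mu = 2 gives A_2.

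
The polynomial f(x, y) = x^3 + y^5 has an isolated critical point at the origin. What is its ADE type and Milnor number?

Type E_{8}, Milnor number mu = 8.

The Hessian of f at 0 has rank 0. Corank 2; j^3 = x^3 is a perfect cube, so E-series; the 5-jet and mu = 8 give E_8.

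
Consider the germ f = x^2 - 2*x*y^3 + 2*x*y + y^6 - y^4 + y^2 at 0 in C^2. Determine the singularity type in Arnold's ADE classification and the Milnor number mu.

The Hessian of f at 0 is [[2, 2], [2, 2]] with rank 1, so corank 1. A Groebner basis of the Jacobian ideal J(f) in C{x,y} is {y^3, x + y}; counting standard monomials gives mu = 3. Corank 1: A-series; mu = 3 gives A_3.

Type A_3, Milnor number mu = 3.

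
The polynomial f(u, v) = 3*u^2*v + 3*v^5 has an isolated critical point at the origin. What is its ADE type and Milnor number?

Type D_{6}, Milnor number mu = 6.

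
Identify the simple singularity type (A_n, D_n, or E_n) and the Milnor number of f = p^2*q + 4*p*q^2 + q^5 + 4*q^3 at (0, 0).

Type D6, Milnor number mu = 6.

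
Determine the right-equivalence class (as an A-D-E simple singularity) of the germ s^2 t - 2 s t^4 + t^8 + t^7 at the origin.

D9

The Hessian of f at 0 has rank 0. Corank 2; j^3 = s^2*t has shape L^2 M (L != M), so D-series; mu = 9 gives D_9.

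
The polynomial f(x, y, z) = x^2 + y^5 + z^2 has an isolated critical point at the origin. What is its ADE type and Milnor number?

Type A4, Milnor number mu = 4.

The Hessian of f at 0 is [[2, 0, 0], [0, 0, 0], [0, 0, 2]] with rank 2, so corank 1. A Groebner basis of the Jacobian ideal J(f) in C{x,y,z} is {y^4, x, z}; counting standard monomials gives mu = 4. Corank 1: A-series; mu = 4 gives A_4.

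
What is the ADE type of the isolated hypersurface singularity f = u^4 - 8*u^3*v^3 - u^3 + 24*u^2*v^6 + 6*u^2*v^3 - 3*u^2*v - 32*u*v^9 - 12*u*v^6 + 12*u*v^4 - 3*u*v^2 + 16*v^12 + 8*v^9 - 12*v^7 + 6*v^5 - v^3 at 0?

E_{6}

The Hessian of f at 0 has rank 0. Corank 2; j^3 = -(u + v)^3 is a perfect cube, so E-series; the 4-jet and mu = 6 give E_6.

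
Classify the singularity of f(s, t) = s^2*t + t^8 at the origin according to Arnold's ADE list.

D_9

The Hessian of f at 0 is [[0, 0], [0, 0]] with rank 0, so corank 2. A Groebner basis of the Jacobian ideal J(f) in C{s,t} is {s^2/8 + t^7, s^3, s*t}; counting standard monomials gives mu = 9. Corank 2; j^3 = s^2*t has shape L^2 M (L != M), so D-series; mu = 9 gives D_9.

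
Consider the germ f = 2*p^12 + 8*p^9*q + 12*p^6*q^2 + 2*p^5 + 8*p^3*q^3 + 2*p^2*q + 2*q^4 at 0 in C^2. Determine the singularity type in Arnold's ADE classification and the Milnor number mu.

The Hessian of f at 0 has rank 0. Corank 2; j^3 = 2*p^2*q has shape L^2 M (L != M), so D-series; mu = 5 gives D_5.

Type D5, Milnor number mu = 5.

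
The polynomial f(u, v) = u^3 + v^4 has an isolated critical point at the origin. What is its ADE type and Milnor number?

Type E_{6}, Milnor number mu = 6.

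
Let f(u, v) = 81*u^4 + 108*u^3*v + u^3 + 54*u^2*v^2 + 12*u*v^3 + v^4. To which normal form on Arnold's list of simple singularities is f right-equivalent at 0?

E6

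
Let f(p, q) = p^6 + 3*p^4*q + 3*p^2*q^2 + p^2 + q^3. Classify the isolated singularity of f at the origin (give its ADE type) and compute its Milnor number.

Type A_{2}, Milnor number mu = 2.

The Hessian of f at 0 has rank 1. Corank 1: A-series; mu = 2 gives A_2.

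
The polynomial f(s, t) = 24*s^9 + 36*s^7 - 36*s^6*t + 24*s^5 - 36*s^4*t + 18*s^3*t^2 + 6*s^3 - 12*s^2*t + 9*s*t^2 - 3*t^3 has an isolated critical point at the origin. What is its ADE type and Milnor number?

Type D4, Milnor number mu = 4.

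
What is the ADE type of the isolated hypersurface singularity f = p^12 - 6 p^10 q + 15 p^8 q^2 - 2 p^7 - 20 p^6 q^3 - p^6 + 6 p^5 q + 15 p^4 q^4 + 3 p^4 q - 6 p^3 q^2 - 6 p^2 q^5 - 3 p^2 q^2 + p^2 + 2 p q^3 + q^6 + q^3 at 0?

A_{2}

The Hessian of f at 0 has rank 1. Corank 1: A-series; mu = 2 gives A_2.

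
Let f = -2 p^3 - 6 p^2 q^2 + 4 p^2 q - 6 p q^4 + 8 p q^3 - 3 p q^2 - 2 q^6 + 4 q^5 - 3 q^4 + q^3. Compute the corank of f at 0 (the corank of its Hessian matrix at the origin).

2

Hessian at 0 has rank 0.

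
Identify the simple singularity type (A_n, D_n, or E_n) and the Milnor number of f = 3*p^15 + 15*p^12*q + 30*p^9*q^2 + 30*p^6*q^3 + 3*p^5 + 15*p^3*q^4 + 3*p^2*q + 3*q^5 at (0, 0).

The Hessian of f at 0 is [[0, 0], [0, 0]] with rank 0, so corank 2. A Groebner basis of the Jacobian ideal J(f) in C{p,q} is {p^2/5 + q^4, p^3, p*q}; counting standard monomials gives mu = 6. Corank 2; j^3 = 3*p^2*q has shape L^2 M (L != M), so D-series; mu = 6 gives D_6.

Type D6, Milnor number mu = 6.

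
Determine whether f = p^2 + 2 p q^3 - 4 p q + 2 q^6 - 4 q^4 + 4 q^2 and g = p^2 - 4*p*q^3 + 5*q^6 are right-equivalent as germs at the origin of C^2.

The Hessian of f at 0 is [[2, -4], [-4, 8]] with rank 1, so corank 1. A Groebner basis of the Jacobian ideal J(f) in C{p,q} is {p*q^2 + 2*p - 4*q, p + q^3 - 2*q, p^2 - 4*p*q + 4*q^2}; counting standard monomials gives mu = 5. Corank 1: A-series; mu = 5 gives A_5. The Hessian of g at 0 is [[2, 0], [0, 0]] with rank 1, so corank 1. A Groebner basis of the Jacobian ideal J(g) in C{p,q} is {p*q^2, -p/2 + q^3, p^2}; counting standard monomials gives mu = 5. Corank 1: A-series; mu = 5 gives A_5. Both have type A_5, hence right-equivalent.

Yes.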